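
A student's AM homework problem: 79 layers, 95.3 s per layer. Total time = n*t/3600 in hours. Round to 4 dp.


t = 79 * 95.3 / 3600 = 2.0913 hrs


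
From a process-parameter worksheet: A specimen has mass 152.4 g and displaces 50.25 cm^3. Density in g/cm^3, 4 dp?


rho = 152.4 / 50.25 = 3.0328 g/cm^3


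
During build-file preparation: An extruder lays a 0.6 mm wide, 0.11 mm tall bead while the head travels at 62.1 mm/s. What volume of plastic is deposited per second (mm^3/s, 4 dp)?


Rate = 0.6 * 0.11 * 62.1 = 4.0986 mm^3/s


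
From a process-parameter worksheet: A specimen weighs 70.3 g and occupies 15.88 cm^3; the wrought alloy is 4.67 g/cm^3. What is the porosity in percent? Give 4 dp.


rho_part = 70.3 / 15.88 = 4.42695214 g/cm^3
Porosity = (1 - 4.42695214/4.67)*100 = 5.2045 %


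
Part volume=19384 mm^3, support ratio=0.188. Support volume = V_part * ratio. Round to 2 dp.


V_support = 19384 * 0.188 = 3644.19 mm^3


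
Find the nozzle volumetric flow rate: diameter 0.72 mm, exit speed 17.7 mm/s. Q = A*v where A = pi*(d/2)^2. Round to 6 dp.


A = pi*(0.72/2)^2 = 0.40715041 mm^2
Q = 0.40715041 * 17.7 = 7.206562 mm^3/s


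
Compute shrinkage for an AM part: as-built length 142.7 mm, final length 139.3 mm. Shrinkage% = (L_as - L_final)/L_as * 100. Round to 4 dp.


Shrinkage = ((142.7-139.3)/142.7)*100 = 2.3826 %


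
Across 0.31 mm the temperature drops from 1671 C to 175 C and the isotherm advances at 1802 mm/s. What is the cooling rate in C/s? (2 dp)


G = (1671-175)/0.31 = 4825.80645161 C/mm
CR = 4825.80645161 * 1802 = 8696103.23 C/s


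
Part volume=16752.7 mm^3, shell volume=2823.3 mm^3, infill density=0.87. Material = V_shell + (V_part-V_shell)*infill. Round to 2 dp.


V_infill = (16752.7 - 2823.3) * 0.87 = 12118.58
V_total = 2823.3 + 12118.58 = 14941.88 mm^3


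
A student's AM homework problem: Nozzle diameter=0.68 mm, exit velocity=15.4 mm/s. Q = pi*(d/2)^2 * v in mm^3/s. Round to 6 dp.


A = pi*(0.68/2)^2 = 0.36316811 mm^2
Q = 0.36316811 * 15.4 = 5.592789 mm^3/s


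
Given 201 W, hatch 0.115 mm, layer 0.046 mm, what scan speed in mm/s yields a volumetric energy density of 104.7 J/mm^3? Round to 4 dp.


v = 201 / (104.7*0.115*0.046) = 362.9056 mm/s


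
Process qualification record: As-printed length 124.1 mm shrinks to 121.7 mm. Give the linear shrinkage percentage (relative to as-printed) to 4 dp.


Shrinkage = ((124.1-121.7)/124.1)*100 = 1.9339 %


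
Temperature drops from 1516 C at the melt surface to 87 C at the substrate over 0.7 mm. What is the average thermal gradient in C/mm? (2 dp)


G = (1516-87)/0.7 = 2041.43 C/mm


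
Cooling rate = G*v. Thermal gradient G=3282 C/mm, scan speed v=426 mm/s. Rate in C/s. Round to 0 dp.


CR = 3282 * 426 = 1398132 C/s


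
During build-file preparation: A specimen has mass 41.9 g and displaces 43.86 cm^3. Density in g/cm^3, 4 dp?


rho = 41.9 / 43.86 = 0.9553 g/cm^3


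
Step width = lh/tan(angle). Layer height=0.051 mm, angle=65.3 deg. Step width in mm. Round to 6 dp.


step = 0.051 / tan(65.3) = 0.023457 mm


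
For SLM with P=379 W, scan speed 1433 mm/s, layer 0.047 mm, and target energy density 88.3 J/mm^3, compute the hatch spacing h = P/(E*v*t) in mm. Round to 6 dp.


h = 379 / (88.3*1433*0.047) = 0.063729 mm


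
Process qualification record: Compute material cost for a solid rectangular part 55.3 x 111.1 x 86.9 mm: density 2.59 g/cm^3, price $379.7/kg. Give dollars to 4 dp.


V = 55.3 * 111.1 * 86.9 = 533898.827 mm^3 = 533.898827 cm^3
Mass = 533.898827 * 2.59 / 1000 = 1.38279796 kg
Cost = 1.38279796 * 379.7 = 525.0484 $


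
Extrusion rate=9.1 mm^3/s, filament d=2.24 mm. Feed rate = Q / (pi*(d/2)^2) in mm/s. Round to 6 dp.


A = pi*(2.24/2)^2 = 3.940814
v = 9.1 / 3.940814 = 2.309168 mm/s


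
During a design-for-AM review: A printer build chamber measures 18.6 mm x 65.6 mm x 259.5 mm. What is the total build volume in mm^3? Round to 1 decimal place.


V = 18.6 * 65.6 * 259.5 = 316631.5 mm^3


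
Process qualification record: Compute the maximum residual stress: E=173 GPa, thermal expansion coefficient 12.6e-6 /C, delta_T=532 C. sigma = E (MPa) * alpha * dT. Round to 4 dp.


sigma = 173*1000 * 12.6e-6 * 532 = 1159.6536 MPa


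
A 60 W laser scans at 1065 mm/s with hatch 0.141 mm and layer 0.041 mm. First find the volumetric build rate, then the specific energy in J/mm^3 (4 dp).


Build rate = 1065 * 0.141 * 0.041 = 6.156765 mm^3/s
SE = 60 / 6.156765 = 9.7454 J/mm^3


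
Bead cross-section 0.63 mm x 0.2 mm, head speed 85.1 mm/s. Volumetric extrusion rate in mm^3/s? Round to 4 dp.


Rate = 0.63 * 0.2 * 85.1 = 10.7226 mm^3/s


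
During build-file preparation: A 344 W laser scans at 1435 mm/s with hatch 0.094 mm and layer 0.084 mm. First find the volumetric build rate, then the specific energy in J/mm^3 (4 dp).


Build rate = 1435 * 0.094 * 0.084 = 11.33076 mm^3/s
SE = 344 / 11.33076 = 30.3598 J/mm^3


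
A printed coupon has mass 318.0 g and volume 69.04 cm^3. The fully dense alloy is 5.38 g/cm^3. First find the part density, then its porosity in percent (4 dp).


rho_part = 318.0 / 69.04 = 4.60602549 g/cm^3
Porosity = (1 - 4.60602549/5.38)*100 = 14.3861 %


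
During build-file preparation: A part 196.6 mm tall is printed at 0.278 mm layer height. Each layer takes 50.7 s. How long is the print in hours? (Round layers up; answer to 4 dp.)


Layers = ceil(196.6/0.278) = 708
t = 708 * 50.7 / 3600 = 9.971 hrs


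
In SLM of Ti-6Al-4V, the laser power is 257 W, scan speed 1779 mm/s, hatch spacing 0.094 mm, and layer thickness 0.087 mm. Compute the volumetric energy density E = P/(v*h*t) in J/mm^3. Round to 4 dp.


E = 257 / (1779*0.094*0.087) = 17.6649 J/mm^3


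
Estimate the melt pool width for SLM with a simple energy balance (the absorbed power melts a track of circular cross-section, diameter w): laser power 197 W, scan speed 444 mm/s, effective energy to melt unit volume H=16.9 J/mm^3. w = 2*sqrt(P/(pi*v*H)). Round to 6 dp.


w = 2*sqrt(197/(pi*444*16.9)) = 0.182832 mm


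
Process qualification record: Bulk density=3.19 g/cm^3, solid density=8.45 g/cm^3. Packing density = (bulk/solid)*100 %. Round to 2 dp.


Packing = (3.19/8.45)*100 = 37.75 %


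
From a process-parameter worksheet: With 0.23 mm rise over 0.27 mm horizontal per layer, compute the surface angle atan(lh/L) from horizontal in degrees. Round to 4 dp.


angle = atan(0.23/0.27) = 40.4261 degrees


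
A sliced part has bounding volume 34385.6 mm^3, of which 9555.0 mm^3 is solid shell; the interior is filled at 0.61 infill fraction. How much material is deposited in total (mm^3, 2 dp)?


V_infill = (34385.6 - 9555.0) * 0.61 = 15146.67
V_total = 9555.0 + 15146.67 = 24701.67 mm^3


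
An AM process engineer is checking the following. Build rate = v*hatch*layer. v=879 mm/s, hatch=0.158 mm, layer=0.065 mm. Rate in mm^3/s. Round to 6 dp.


Rate = 879 * 0.158 * 0.065 = 9.02733 mm^3/s


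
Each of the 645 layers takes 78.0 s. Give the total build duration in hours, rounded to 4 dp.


t = 645 * 78.0 / 3600 = 13.975 hrs


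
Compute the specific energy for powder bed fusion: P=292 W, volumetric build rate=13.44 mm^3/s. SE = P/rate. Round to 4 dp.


SE = 292 / 13.44 = 21.7262 J/mm^3


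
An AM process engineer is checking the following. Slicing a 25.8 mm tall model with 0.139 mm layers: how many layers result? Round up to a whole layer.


Layers = ceil(25.8/0.139) = 186


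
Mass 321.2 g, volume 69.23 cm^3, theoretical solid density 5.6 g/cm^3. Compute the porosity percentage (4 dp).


rho_part = 321.2 / 69.23 = 4.63960711 g/cm^3
Porosity = (1 - 4.63960711/5.6)*100 = 17.1499 %


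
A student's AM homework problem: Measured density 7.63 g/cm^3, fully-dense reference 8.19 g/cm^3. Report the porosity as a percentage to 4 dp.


Porosity = (1-7.63/8.19)*100 = 6.8376 %


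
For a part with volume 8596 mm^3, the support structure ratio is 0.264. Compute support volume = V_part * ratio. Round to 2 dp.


V_support = 8596 * 0.264 = 2269.34 mm^3


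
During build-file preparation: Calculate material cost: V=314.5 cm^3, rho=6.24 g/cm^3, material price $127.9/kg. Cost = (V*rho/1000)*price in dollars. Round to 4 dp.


Mass = 314.5*6.24/1000 = 1.96248 kg
Cost = 1.96248 * 127.9 = 251.0012 $


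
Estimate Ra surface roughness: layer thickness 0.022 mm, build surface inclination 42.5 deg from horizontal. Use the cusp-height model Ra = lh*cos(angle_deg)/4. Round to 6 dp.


Ra = 0.022 * cos(42.5) / 4 = 0.004055 mm


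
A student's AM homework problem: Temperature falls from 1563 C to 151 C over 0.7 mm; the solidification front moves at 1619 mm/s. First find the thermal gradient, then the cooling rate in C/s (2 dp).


G = (1563-151)/0.7 = 2017.14285714 C/mm
CR = 2017.14285714 * 1619 = 3265754.29 C/s


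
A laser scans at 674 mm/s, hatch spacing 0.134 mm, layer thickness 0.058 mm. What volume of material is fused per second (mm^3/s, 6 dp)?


Rate = 674 * 0.134 * 0.058 = 5.238328 mm^3/s


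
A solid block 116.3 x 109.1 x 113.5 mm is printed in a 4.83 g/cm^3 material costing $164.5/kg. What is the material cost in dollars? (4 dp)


V = 116.3 * 109.1 * 113.5 = 1440125.455 mm^3 = 1440.125455 cm^3
Mass = 1440.125455 * 4.83 / 1000 = 6.95580595 kg
Cost = 6.95580595 * 164.5 = 1144.2301 $


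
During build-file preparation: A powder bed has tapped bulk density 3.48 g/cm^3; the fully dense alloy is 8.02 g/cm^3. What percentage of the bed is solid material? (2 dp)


Packing = (3.48/8.02)*100 = 43.39 %


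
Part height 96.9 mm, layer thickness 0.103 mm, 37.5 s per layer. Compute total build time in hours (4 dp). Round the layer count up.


Layers = ceil(96.9/0.103) = 941
t = 941 * 37.5 / 3600 = 9.8021 hrs


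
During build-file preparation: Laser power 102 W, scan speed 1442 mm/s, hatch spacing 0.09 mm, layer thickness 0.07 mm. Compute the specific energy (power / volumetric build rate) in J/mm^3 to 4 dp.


Build rate = 1442 * 0.09 * 0.07 = 9.0846 mm^3/s
SE = 102 / 9.0846 = 11.2278 J/mm^3


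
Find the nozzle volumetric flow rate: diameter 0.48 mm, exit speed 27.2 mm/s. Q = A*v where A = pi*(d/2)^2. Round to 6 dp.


A = pi*(0.48/2)^2 = 0.18095574 mm^2
Q = 0.18095574 * 27.2 = 4.921996 mm^3/s


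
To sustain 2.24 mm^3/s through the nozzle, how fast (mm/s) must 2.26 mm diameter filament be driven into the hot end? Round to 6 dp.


A = pi*(2.26/2)^2 = 4.0115
v = 2.24 / 4.0115 = 0.558395 mm/s


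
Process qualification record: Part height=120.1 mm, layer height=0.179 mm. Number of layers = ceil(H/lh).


Layers = ceil(120.1/0.179) = 671


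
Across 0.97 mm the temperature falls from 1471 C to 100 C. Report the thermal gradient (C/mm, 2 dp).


G = (1471-100)/0.97 = 1413.4 C/mm


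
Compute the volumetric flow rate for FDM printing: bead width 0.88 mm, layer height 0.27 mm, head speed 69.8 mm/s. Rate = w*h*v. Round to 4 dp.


Rate = 0.88 * 0.27 * 69.8 = 16.5845 mm^3/s


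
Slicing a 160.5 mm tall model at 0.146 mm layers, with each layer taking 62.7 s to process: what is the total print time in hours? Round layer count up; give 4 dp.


Layers = ceil(160.5/0.146) = 1100
t = 1100 * 62.7 / 3600 = 19.1583 hrs


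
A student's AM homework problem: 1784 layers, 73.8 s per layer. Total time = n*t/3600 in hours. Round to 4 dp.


t = 1784 * 73.8 / 3600 = 36.572 hrs


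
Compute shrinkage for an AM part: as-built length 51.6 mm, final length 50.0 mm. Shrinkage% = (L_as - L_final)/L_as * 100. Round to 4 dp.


Shrinkage = ((51.6-50.0)/51.6)*100 = 3.1008 %


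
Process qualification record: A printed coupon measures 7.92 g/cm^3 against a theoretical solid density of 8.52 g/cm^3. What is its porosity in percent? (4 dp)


Porosity = (1-7.92/8.52)*100 = 7.0423 %


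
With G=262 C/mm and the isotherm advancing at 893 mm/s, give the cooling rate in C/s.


CR = 262 * 893 = 233966 C/s


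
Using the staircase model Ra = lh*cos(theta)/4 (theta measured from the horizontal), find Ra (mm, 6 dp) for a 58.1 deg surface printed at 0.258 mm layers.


Ra = 0.258 * cos(58.1) / 4 = 0.034084 mm


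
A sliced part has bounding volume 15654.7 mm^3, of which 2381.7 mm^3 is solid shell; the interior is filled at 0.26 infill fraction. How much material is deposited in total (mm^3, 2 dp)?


V_infill = (15654.7 - 2381.7) * 0.26 = 3450.98
V_total = 2381.7 + 3450.98 = 5832.68 mm^3


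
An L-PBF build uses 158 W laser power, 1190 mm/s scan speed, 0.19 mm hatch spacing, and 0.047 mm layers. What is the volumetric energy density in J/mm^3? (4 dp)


E = 158 / (1190*0.19*0.047) = 14.8682 J/mm^3


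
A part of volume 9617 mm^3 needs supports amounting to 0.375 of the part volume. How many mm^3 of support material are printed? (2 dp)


V_support = 9617 * 0.375 = 3606.38 mm^3


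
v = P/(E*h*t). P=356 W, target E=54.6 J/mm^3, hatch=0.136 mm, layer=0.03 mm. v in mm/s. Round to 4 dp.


v = 356 / (54.6*0.136*0.03) = 1598.0751 mm/s


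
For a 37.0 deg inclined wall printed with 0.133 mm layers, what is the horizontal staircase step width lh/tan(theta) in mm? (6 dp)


step = 0.133 / tan(37.0) = 0.176497 mm


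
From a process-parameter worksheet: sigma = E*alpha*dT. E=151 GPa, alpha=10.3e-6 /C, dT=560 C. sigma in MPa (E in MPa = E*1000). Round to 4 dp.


sigma = 151*1000 * 10.3e-6 * 560 = 870.968 MPa


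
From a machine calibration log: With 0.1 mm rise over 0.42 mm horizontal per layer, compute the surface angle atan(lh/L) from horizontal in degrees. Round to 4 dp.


angle = atan(0.1/0.42) = 13.3925 degrees


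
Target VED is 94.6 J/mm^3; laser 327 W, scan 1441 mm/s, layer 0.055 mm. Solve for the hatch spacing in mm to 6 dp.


h = 327 / (94.6*1441*0.055) = 0.043614 mm


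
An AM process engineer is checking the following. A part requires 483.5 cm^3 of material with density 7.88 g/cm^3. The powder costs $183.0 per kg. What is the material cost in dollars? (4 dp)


Mass = 483.5*7.88/1000 = 3.80998 kg
Cost = 3.80998 * 183.0 = 697.2263 $


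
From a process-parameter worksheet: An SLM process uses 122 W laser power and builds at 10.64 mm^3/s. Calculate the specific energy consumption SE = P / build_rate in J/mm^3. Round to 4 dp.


SE = 122 / 10.64 = 11.4662 J/mm^3


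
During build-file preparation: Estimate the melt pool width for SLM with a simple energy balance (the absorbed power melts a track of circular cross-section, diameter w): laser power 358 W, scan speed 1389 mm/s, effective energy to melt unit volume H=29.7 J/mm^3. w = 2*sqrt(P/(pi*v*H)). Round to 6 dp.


w = 2*sqrt(358/(pi*1389*29.7)) = 0.105116 mm


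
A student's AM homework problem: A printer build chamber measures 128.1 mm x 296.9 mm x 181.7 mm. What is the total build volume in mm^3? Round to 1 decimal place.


V = 128.1 * 296.9 * 181.7 = 6910576.1 mm^3


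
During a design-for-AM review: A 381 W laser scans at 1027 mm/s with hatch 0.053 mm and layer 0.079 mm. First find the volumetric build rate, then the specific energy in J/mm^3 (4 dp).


Build rate = 1027 * 0.053 * 0.079 = 4.300049 mm^3/s
SE = 381 / 4.300049 = 88.6036 J/mm^3


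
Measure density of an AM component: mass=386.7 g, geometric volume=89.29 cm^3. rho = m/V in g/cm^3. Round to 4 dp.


rho = 386.7 / 89.29 = 4.3308 g/cm^3


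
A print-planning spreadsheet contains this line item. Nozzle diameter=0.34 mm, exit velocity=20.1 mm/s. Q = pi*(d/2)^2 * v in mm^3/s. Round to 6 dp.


A = pi*(0.34/2)^2 = 0.09079203 mm^2
Q = 0.09079203 * 20.1 = 1.82492 mm^3/s


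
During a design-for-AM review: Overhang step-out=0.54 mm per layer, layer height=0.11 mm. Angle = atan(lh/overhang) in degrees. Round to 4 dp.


angle = atan(0.11/0.54) = 11.5138 degrees


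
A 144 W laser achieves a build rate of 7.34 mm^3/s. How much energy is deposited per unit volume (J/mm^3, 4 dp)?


SE = 144 / 7.34 = 19.6185 J/mm^3


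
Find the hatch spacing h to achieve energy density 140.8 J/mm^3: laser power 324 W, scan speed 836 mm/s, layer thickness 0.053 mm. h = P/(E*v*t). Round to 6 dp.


h = 324 / (140.8*836*0.053) = 0.051935 mm


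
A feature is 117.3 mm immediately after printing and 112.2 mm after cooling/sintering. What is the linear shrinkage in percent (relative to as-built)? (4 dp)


Shrinkage = ((117.3-112.2)/117.3)*100 = 4.3478 %


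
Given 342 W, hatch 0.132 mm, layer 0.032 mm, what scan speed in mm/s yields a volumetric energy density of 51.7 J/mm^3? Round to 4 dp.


v = 342 / (51.7*0.132*0.032) = 1566.0717 mm/s


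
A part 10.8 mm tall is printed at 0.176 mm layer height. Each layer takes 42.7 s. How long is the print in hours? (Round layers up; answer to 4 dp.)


Layers = ceil(10.8/0.176) = 62
t = 62 * 42.7 / 3600 = 0.7354 hrs


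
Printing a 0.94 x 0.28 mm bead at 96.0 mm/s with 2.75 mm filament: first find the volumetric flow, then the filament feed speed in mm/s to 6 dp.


Q = 0.94 * 0.28 * 96.0 = 25.2672 mm^3/s
A_fil = pi*(2.75/2)^2 = 5.93957361 mm^2
v_feed = 25.2672 / 5.93957361 = 4.254043 mm/s


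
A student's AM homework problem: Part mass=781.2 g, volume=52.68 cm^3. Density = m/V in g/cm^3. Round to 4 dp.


rho = 781.2 / 52.68 = 14.8292 g/cm^3


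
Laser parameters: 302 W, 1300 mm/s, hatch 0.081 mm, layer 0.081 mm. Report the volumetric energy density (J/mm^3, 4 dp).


E = 302 / (1300*0.081*0.081) = 35.4074 J/mm^3


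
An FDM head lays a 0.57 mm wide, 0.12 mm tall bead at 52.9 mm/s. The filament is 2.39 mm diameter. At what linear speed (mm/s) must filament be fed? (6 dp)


Q = 0.57 * 0.12 * 52.9 = 3.61836 mm^3/s
A_fil = pi*(2.39/2)^2 = 4.48627285 mm^2
v_feed = 3.61836 / 4.48627285 = 0.80654 mm/s


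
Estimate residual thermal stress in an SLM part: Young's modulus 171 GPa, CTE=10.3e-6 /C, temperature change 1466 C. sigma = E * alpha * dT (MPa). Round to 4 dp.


sigma = 171*1000 * 10.3e-6 * 1466 = 2582.0658 MPa


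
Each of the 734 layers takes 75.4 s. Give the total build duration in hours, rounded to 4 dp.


t = 734 * 75.4 / 3600 = 15.3732 hrs


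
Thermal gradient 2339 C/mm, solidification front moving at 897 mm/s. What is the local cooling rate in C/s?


CR = 2339 * 897 = 2098083 C/s


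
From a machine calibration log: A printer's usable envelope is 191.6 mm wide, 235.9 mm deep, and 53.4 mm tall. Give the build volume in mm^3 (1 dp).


V = 191.6 * 235.9 * 53.4 = 2413596.7 mm^3


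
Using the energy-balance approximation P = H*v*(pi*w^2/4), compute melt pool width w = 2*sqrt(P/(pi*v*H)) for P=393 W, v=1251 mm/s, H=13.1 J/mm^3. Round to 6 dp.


w = 2*sqrt(393/(pi*1251*13.1)) = 0.174738 mm


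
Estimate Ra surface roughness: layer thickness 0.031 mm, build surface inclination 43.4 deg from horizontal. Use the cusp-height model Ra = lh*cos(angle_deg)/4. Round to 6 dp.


Ra = 0.031 * cos(43.4) / 4 = 0.005631 mm


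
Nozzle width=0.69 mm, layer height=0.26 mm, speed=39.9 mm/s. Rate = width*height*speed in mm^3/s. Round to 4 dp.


Rate = 0.69 * 0.26 * 39.9 = 7.1581 mm^3/s


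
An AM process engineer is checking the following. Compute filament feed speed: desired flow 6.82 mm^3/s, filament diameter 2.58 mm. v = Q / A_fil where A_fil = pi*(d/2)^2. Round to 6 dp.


A = pi*(2.58/2)^2 = 5.227924
v = 6.82 / 5.227924 = 1.304533 mm/s


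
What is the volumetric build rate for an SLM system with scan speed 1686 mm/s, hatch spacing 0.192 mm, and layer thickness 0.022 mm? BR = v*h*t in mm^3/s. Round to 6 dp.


Rate = 1686 * 0.192 * 0.022 = 7.121664 mm^3/s


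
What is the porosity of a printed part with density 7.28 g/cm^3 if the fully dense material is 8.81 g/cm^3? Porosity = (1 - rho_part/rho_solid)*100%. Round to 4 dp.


Porosity = (1-7.28/8.81)*100 = 17.3666 %


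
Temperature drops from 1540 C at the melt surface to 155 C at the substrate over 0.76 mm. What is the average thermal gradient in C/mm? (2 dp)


G = (1540-155)/0.76 = 1822.37 C/mm


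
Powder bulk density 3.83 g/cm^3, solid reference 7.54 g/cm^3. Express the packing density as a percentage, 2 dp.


Packing = (3.83/7.54)*100 = 50.8 %


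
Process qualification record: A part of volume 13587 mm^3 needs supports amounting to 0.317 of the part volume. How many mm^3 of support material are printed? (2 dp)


V_support = 13587 * 0.317 = 4307.08 mm^3


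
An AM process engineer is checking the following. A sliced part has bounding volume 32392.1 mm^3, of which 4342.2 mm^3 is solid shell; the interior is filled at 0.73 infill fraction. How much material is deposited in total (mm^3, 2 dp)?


V_infill = (32392.1 - 4342.2) * 0.73 = 20476.43
V_total = 4342.2 + 20476.43 = 24818.63 mm^3


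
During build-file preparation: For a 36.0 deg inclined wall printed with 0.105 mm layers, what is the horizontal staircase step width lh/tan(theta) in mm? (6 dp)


step = 0.105 / tan(36.0) = 0.14452 mm


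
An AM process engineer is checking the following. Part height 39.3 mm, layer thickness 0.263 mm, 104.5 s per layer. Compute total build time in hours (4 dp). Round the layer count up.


Layers = ceil(39.3/0.263) = 150
t = 150 * 104.5 / 3600 = 4.3542 hrs


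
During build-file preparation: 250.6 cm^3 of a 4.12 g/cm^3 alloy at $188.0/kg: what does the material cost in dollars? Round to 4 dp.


Mass = 250.6*4.12/1000 = 1.032472 kg
Cost = 1.032472 * 188.0 = 194.1047 $


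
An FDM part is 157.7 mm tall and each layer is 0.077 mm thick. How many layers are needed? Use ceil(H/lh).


Layers = ceil(157.7/0.077) = 2049


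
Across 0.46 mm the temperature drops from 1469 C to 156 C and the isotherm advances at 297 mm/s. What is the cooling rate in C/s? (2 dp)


G = (1469-156)/0.46 = 2854.34782609 C/mm
CR = 2854.34782609 * 297 = 847741.3 C/s


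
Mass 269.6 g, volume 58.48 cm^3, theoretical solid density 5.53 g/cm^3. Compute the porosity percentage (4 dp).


rho_part = 269.6 / 58.48 = 4.61012312 g/cm^3
Porosity = (1 - 4.61012312/5.53)*100 = 16.6343 %


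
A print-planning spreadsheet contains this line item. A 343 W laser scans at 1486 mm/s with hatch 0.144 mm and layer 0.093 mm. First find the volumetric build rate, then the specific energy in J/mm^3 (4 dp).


Build rate = 1486 * 0.144 * 0.093 = 19.900512 mm^3/s
SE = 343 / 19.900512 = 17.2357 J/mm^3


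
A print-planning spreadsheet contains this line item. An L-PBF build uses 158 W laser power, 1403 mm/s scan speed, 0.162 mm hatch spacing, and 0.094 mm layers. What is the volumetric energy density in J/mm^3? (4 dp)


E = 158 / (1403*0.162*0.094) = 7.3953 J/mm^3


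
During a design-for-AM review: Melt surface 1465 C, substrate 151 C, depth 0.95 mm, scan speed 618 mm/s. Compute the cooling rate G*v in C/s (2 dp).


G = (1465-151)/0.95 = 1383.15789474 C/mm
CR = 1383.15789474 * 618 = 854791.58 C/s


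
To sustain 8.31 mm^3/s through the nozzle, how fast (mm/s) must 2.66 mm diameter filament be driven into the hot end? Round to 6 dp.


A = pi*(2.66/2)^2 = 5.557163
v = 8.31 / 5.557163 = 1.495367 mm/s


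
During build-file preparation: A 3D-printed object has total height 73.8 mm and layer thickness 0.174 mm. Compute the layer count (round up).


Layers = ceil(73.8/0.174) = 425


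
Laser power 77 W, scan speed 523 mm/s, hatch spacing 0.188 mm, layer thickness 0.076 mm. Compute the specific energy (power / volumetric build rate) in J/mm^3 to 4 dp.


Build rate = 523 * 0.188 * 0.076 = 7.472624 mm^3/s
SE = 77 / 7.472624 = 10.3043 J/mm^3


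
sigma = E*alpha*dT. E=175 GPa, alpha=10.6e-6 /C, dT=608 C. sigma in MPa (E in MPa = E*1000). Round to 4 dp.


sigma = 175*1000 * 10.6e-6 * 608 = 1127.84 MPa


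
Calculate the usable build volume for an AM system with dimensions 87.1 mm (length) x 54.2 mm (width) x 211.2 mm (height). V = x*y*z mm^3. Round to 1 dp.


V = 87.1 * 54.2 * 211.2 = 997037.2 mm^3


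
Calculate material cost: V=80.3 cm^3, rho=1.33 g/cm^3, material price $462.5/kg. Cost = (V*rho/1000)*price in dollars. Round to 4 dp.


Mass = 80.3*1.33/1000 = 0.106799 kg
Cost = 0.106799 * 462.5 = 49.3945 $


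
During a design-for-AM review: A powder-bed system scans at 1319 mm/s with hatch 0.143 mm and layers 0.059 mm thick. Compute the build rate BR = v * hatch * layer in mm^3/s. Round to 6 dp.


Rate = 1319 * 0.143 * 0.059 = 11.128403 mm^3/s


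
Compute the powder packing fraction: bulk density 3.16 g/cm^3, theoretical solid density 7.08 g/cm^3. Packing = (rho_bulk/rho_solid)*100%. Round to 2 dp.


Packing = (3.16/7.08)*100 = 44.63 %


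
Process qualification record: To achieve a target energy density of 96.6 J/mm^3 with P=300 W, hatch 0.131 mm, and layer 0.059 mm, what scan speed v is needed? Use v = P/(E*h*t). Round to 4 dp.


v = 300 / (96.6*0.131*0.059) = 401.8101 mm/s


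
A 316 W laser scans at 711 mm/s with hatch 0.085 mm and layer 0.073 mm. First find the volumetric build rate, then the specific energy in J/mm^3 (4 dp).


Build rate = 711 * 0.085 * 0.073 = 4.411755 mm^3/s
SE = 316 / 4.411755 = 71.6268 J/mm^3


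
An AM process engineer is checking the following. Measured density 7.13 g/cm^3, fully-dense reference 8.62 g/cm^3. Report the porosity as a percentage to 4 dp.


Porosity = (1-7.13/8.62)*100 = 17.2854 %


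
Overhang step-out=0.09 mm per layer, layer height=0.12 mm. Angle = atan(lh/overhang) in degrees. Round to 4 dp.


angle = atan(0.12/0.09) = 53.1301 degrees


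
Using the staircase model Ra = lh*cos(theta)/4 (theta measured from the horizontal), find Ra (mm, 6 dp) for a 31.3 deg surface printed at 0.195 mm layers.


Ra = 0.195 * cos(31.3) / 4 = 0.041655 mm


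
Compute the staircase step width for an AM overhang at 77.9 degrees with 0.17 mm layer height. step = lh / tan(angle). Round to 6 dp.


step = 0.17 / tan(77.9) = 0.036445 mm


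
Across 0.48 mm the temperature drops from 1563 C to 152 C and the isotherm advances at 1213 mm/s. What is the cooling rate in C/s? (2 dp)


G = (1563-152)/0.48 = 2939.58333333 C/mm
CR = 2939.58333333 * 1213 = 3565714.58 C/s


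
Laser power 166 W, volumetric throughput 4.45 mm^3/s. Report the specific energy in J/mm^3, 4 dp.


SE = 166 / 4.45 = 37.3034 J/mm^3


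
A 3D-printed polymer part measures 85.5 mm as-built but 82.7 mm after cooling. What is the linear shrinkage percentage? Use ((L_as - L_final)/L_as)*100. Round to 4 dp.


Shrinkage = ((85.5-82.7)/85.5)*100 = 3.2749 %


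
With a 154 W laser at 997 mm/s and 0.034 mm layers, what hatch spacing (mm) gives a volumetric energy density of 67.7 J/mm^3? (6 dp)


h = 154 / (67.7*997*0.034) = 0.067105 mm


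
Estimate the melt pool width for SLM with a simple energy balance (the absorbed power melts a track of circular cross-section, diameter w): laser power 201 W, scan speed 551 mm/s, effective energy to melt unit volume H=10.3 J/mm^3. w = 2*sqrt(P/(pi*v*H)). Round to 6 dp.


w = 2*sqrt(201/(pi*551*10.3)) = 0.212353 mm


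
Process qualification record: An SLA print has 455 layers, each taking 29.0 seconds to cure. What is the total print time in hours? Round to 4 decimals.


t = 455 * 29.0 / 3600 = 3.6653 hrs


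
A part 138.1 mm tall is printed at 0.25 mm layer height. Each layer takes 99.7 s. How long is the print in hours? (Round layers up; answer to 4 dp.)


Layers = ceil(138.1/0.25) = 553
t = 553 * 99.7 / 3600 = 15.315 hrs


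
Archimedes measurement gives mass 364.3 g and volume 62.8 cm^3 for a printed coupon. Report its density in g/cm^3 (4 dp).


rho = 364.3 / 62.8 = 5.801 g/cm^3


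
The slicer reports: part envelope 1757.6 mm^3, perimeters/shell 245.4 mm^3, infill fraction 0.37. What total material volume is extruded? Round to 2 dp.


V_infill = (1757.6 - 245.4) * 0.37 = 559.51
V_total = 245.4 + 559.51 = 804.91 mm^3


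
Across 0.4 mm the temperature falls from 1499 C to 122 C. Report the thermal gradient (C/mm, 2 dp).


G = (1499-122)/0.4 = 3442.5 C/mm


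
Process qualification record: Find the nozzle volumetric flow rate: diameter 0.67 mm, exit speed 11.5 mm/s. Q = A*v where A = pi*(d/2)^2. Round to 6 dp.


A = pi*(0.67/2)^2 = 0.35256524 mm^2
Q = 0.35256524 * 11.5 = 4.0545 mm^3/s


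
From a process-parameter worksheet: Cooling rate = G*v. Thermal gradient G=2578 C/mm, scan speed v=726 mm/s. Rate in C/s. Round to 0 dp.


CR = 2578 * 726 = 1871628 C/s


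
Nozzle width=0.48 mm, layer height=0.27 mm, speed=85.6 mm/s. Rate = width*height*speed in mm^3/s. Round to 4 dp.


Rate = 0.48 * 0.27 * 85.6 = 11.0938 mm^3/s


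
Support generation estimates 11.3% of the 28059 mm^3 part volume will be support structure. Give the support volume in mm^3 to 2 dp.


V_support = 28059 * 0.113 = 3170.67 mm^3


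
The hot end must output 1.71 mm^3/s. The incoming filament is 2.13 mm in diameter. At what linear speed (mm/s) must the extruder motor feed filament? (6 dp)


A = pi*(2.13/2)^2 = 3.563273
v = 1.71 / 3.563273 = 0.479896 mm/s


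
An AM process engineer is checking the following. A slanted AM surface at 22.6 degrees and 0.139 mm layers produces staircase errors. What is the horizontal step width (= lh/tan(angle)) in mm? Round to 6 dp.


step = 0.139 / tan(22.6) = 0.333926 mm


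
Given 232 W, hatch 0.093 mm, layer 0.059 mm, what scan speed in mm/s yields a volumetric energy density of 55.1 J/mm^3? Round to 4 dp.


v = 232 / (55.1*0.093*0.059) = 767.364 mm/s


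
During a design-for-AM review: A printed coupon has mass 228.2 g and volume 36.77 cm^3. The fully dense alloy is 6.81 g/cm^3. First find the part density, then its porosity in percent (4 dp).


rho_part = 228.2 / 36.77 = 6.20614631 g/cm^3
Porosity = (1 - 6.20614631/6.81)*100 = 8.8672 %


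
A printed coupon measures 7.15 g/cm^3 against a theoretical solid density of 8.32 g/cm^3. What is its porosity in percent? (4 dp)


Porosity = (1-7.15/8.32)*100 = 14.0625 %


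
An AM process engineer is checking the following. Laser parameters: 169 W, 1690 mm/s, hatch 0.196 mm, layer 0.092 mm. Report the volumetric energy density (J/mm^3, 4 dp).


E = 169 / (1690*0.196*0.092) = 5.5457 J/mm^3


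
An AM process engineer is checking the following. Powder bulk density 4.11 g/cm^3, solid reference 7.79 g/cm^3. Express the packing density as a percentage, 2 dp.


Packing = (4.11/7.79)*100 = 52.76 %


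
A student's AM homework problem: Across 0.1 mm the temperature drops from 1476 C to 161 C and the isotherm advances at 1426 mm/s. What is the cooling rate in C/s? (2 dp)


G = (1476-161)/0.1 = 13150.0 C/mm
CR = 13150.0 * 1426 = 18751900.0 C/s


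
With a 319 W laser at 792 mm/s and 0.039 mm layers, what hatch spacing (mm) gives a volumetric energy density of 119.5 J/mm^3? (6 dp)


h = 319 / (119.5*792*0.039) = 0.086424 mm


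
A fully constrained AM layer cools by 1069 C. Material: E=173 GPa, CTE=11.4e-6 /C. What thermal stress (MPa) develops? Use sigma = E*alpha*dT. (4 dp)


sigma = 173*1000 * 11.4e-6 * 1069 = 2108.2818 MPa


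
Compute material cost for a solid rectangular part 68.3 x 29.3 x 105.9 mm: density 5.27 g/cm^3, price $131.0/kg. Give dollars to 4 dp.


V = 68.3 * 29.3 * 105.9 = 211926.021 mm^3 = 211.926021 cm^3
Mass = 211.926021 * 5.27 / 1000 = 1.11685013 kg
Cost = 1.11685013 * 131.0 = 146.3074 $


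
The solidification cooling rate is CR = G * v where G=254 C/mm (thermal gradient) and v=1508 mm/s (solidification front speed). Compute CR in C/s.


CR = 254 * 1508 = 383032 C/s


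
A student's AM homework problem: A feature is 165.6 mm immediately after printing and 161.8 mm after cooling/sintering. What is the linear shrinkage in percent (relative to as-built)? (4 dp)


Shrinkage = ((165.6-161.8)/165.6)*100 = 2.2947 %


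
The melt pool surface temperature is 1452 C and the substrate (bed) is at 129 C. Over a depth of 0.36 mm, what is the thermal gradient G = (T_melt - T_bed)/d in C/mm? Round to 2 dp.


G = (1452-129)/0.36 = 3675.0 C/mm


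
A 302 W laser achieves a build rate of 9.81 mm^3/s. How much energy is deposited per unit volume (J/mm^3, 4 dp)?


SE = 302 / 9.81 = 30.7849 J/mm^3


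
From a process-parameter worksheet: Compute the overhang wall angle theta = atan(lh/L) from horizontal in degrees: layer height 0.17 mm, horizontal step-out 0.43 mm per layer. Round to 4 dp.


angle = atan(0.17/0.43) = 21.5713 degrees


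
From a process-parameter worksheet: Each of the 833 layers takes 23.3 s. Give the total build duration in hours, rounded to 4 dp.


t = 833 * 23.3 / 3600 = 5.3914 hrs


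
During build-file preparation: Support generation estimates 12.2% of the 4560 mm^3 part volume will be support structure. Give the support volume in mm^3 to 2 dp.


V_support = 4560 * 0.122 = 556.32 mm^3


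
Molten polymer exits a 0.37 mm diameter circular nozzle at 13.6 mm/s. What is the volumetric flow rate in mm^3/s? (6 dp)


A = pi*(0.37/2)^2 = 0.10752101 mm^2
Q = 0.10752101 * 13.6 = 1.462286 mm^3/s


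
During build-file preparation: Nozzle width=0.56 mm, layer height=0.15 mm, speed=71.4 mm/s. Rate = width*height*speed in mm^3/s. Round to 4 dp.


Rate = 0.56 * 0.15 * 71.4 = 5.9976 mm^3/s


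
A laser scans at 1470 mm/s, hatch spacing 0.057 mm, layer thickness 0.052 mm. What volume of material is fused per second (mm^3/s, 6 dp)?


Rate = 1470 * 0.057 * 0.052 = 4.35708 mm^3/s


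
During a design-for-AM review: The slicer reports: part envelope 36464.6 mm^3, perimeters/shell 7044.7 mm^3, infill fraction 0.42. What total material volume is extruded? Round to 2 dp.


V_infill = (36464.6 - 7044.7) * 0.42 = 12356.36
V_total = 7044.7 + 12356.36 = 19401.06 mm^3


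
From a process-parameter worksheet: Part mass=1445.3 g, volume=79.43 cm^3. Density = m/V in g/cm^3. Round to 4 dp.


rho = 1445.3 / 79.43 = 18.1959 g/cm^3


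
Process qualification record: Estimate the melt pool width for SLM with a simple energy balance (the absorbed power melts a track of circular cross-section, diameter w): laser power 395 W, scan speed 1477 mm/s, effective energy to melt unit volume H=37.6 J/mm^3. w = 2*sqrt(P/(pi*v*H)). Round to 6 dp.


w = 2*sqrt(395/(pi*1477*37.6)) = 0.095163 mm


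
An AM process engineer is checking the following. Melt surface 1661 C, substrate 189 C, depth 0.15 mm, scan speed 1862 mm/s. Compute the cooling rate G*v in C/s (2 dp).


G = (1661-189)/0.15 = 9813.33333333 C/mm
CR = 9813.33333333 * 1862 = 18272426.67 C/s


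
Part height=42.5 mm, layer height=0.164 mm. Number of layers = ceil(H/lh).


Layers = ceil(42.5/0.164) = 260


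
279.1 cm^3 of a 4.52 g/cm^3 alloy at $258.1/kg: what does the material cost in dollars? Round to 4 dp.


Mass = 279.1*4.52/1000 = 1.261532 kg
Cost = 1.261532 * 258.1 = 325.6014 $


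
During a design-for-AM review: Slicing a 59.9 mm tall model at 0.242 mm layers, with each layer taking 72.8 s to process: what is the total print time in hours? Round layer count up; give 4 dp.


Layers = ceil(59.9/0.242) = 248
t = 248 * 72.8 / 3600 = 5.0151 hrs


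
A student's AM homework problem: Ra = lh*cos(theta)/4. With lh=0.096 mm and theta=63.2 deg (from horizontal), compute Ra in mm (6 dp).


Ra = 0.096 * cos(63.2) / 4 = 0.010821 mm


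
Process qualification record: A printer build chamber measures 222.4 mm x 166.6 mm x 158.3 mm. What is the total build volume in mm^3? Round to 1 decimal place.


V = 222.4 * 166.6 * 158.3 = 5865306.3 mm^3


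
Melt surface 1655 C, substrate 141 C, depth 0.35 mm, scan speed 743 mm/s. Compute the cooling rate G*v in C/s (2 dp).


G = (1655-141)/0.35 = 4325.71428571 C/mm
CR = 4325.71428571 * 743 = 3214005.71 C/s


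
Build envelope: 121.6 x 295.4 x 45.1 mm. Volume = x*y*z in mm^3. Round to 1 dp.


V = 121.6 * 295.4 * 45.1 = 1620020.9 mm^3


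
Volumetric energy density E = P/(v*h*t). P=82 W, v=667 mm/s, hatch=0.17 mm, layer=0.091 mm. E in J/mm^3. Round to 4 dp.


E = 82 / (667*0.17*0.091) = 7.9469 J/mm^3


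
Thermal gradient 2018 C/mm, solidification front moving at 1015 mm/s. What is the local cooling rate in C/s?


CR = 2018 * 1015 = 2048270 C/s


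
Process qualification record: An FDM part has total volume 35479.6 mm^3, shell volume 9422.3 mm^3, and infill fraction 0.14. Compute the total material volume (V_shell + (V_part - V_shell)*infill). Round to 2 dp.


V_infill = (35479.6 - 9422.3) * 0.14 = 3648.02
V_total = 9422.3 + 3648.02 = 13070.32 mm^3


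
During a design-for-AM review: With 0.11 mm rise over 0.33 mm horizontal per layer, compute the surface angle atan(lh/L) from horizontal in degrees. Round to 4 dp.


angle = atan(0.11/0.33) = 18.4349 degrees


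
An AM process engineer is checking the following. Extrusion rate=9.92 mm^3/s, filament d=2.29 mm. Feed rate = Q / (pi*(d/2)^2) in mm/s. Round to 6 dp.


A = pi*(2.29/2)^2 = 4.118707
v = 9.92 / 4.118707 = 2.408523 mm/s


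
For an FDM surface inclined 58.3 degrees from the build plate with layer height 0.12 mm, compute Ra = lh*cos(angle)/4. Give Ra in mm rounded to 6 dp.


Ra = 0.12 * cos(58.3) / 4 = 0.015764 mm


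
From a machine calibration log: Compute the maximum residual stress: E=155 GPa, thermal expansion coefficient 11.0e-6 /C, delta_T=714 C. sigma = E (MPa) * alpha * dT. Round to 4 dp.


sigma = 155*1000 * 11.0e-6 * 714 = 1217.37 MPa


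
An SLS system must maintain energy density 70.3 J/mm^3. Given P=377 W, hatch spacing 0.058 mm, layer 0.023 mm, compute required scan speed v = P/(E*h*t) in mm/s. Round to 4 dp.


v = 377 / (70.3*0.058*0.023) = 4020.0383 mm/s


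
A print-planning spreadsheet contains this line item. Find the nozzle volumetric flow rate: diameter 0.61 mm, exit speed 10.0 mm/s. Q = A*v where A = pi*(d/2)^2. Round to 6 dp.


A = pi*(0.61/2)^2 = 0.29224666 mm^2
Q = 0.29224666 * 10.0 = 2.922467 mm^3/s


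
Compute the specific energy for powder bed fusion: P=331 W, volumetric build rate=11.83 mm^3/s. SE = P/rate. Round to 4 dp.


SE = 331 / 11.83 = 27.9797 J/mm^3


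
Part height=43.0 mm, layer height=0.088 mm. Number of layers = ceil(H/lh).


Layers = ceil(43.0/0.088) = 489


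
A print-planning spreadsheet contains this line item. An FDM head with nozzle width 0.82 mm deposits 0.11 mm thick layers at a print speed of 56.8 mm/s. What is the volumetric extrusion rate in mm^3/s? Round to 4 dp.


Rate = 0.82 * 0.11 * 56.8 = 5.1234 mm^3/s


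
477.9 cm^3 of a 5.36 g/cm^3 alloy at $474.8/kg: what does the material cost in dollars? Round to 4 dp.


Mass = 477.9*5.36/1000 = 2.561544 kg
Cost = 2.561544 * 474.8 = 1216.2211 $


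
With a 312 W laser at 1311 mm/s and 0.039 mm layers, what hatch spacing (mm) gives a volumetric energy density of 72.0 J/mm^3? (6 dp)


h = 312 / (72.0*1311*0.039) = 0.084753 mm


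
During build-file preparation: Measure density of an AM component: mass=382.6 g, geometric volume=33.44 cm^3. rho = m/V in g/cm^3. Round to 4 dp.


rho = 382.6 / 33.44 = 11.4414 g/cm^3


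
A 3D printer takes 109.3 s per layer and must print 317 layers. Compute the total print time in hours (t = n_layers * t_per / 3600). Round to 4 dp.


t = 317 * 109.3 / 3600 = 9.6245 hrs


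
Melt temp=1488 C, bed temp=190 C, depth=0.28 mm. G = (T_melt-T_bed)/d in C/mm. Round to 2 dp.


G = (1488-190)/0.28 = 4635.71 C/mm


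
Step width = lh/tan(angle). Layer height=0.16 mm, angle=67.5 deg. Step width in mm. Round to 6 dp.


step = 0.16 / tan(67.5) = 0.066274 mm


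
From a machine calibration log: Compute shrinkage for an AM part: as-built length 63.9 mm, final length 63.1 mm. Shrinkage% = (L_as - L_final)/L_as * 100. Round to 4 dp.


Shrinkage = ((63.9-63.1)/63.9)*100 = 1.252 %
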